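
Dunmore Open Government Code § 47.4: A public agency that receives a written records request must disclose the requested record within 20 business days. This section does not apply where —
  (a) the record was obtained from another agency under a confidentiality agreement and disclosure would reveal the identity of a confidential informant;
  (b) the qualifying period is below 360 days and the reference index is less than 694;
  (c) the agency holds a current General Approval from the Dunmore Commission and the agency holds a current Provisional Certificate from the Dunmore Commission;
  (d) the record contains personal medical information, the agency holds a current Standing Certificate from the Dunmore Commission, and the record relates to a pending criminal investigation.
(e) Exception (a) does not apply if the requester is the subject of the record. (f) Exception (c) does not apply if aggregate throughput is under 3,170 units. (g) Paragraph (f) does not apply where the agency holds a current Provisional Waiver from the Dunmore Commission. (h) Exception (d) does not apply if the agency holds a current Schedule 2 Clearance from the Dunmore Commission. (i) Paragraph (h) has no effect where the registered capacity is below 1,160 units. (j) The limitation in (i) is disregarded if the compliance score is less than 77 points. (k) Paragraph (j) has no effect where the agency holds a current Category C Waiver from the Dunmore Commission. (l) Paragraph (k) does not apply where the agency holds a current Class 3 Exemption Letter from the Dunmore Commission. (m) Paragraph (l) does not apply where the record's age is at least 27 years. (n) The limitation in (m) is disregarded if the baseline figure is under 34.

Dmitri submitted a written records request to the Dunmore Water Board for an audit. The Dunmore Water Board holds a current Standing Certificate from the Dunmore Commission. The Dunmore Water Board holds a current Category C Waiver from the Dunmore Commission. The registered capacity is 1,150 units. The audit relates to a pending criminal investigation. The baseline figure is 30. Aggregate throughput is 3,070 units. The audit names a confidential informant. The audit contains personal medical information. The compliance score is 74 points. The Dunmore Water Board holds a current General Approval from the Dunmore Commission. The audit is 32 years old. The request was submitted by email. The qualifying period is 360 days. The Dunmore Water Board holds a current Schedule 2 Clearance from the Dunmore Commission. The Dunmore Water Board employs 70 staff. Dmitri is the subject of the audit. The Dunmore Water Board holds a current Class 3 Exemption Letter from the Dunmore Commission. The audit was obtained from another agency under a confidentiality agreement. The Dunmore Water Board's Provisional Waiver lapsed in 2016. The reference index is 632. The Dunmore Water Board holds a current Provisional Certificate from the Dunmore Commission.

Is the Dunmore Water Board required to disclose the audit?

Yes — the Dunmore Water Board must disclose the audit.

Exception (a) is satisfied on its face — the audit was obtained under a confidentiality agreement; the audit names a confidential informant. However, paragraph (e) must be considered: (e) operates against (a): Dmitri is the subject of the audit. Exception (a) does not apply.
Exception (b) fails — the qualifying period is 360 days, not below 360 days.
Exception (c)'s conditions are all satisfied: a current General Approval is held; a current Provisional Certificate is held. However, paragraphs (f)–(g) must be considered: (f) is engaged — aggregate throughput is 3,070 units, under the 3,170 units limit. (g) is inapplicable (no current Provisional Waiver is held), so (f) stands. (c) is therefore removed.
All of (d)'s requirements are met (the audit contains personal medical information; a current Standing Certificate is held; the audit relates to a pending investigation). But: (h) operates against (d): a current Schedule 2 Clearance is held. (i) would limit (h) — the registered capacity is 1,150 units, below the 1,160 units limit — but (j) sets (i) aside: (j) operates — the compliance score is 74 points, less than the 77 points limit. (k) would limit (j) — a current Category C Waiver is held — but (l) sets (k) aside: (l) operates — a current Class 3 Exemption Letter is held. (m) would limit (l) — the record's age is 32 years, meeting the 27 years threshold — but (n) sets (m) aside: (n) operates against (m): the baseline figure is 30, under the 34 limit. Exception (d) does not apply.
No exception displaces § 47.4.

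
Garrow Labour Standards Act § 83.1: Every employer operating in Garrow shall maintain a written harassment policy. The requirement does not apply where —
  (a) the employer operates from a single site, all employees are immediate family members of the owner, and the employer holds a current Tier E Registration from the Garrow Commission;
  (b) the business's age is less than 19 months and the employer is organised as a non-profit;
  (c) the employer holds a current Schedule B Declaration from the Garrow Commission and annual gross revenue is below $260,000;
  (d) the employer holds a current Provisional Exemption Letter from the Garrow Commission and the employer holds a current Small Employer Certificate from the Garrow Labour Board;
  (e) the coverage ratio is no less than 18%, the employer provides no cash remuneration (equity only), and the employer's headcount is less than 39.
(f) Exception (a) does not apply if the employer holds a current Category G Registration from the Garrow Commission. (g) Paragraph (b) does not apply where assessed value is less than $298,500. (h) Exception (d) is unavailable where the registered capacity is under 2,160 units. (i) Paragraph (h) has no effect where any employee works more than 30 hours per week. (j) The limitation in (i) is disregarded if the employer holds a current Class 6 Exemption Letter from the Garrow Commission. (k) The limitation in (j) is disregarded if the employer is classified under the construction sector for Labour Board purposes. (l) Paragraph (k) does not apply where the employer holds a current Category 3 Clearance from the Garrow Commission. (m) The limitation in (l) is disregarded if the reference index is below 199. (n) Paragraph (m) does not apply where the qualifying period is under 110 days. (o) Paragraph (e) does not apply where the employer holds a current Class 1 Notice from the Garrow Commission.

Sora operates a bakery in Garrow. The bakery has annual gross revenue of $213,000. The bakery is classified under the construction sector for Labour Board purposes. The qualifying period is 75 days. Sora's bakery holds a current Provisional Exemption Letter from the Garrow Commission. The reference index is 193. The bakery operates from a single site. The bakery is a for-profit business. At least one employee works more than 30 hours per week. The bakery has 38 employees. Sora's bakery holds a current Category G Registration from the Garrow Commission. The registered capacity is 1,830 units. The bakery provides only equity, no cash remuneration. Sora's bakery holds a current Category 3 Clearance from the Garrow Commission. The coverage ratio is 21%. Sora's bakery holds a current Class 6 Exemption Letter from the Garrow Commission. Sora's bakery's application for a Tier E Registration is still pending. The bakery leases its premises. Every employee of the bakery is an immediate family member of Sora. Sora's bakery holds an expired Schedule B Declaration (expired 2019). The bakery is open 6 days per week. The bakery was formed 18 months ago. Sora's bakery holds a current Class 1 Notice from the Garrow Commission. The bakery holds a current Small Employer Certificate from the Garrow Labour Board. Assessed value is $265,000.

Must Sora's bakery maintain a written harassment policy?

Yes — Sora's bakery must maintain a written harassment policy.

Exception (a) does not apply: no current Tier E Registration is held.
Exception (b) fails — the employer is for-profit.
Exception (c) does not apply: there is no Schedule B Declaration in force.
All of (d)'s requirements are met (a current Provisional Exemption Letter is held; a current Small Employer Certificate is held). Turning to paragraphs (h)–(n): (h) operates against (d): the registered capacity is 1,830 units, under the 2,160 units limit. (i) would limit (h) — at least one employee exceeds 30 hours/week — but (j) sets (i) aside: (j) is engaged — a current Class 6 Exemption Letter is held. (k) is engaged (the bakery is classified under the construction sector), but is displaced by (l): (l) is triggered — a current Category 3 Clearance is held. (m) is triggered (the reference index is 193, below the 199 limit), but is displaced by (n): (n) operates against (m): the qualifying period is 75 days, under the 110 days limit. So (d) is unavailable.
Exception (e): the coverage ratio is 21%, meeting the 18% threshold; remuneration is equity-only; the employer's headcount is 38, less than the 39 limit — every condition holds. But: (o) is engaged — a current Class 1 Notice is held. Exception (e) does not apply.
No exception is made out. Sora's bakery falls within the general rule.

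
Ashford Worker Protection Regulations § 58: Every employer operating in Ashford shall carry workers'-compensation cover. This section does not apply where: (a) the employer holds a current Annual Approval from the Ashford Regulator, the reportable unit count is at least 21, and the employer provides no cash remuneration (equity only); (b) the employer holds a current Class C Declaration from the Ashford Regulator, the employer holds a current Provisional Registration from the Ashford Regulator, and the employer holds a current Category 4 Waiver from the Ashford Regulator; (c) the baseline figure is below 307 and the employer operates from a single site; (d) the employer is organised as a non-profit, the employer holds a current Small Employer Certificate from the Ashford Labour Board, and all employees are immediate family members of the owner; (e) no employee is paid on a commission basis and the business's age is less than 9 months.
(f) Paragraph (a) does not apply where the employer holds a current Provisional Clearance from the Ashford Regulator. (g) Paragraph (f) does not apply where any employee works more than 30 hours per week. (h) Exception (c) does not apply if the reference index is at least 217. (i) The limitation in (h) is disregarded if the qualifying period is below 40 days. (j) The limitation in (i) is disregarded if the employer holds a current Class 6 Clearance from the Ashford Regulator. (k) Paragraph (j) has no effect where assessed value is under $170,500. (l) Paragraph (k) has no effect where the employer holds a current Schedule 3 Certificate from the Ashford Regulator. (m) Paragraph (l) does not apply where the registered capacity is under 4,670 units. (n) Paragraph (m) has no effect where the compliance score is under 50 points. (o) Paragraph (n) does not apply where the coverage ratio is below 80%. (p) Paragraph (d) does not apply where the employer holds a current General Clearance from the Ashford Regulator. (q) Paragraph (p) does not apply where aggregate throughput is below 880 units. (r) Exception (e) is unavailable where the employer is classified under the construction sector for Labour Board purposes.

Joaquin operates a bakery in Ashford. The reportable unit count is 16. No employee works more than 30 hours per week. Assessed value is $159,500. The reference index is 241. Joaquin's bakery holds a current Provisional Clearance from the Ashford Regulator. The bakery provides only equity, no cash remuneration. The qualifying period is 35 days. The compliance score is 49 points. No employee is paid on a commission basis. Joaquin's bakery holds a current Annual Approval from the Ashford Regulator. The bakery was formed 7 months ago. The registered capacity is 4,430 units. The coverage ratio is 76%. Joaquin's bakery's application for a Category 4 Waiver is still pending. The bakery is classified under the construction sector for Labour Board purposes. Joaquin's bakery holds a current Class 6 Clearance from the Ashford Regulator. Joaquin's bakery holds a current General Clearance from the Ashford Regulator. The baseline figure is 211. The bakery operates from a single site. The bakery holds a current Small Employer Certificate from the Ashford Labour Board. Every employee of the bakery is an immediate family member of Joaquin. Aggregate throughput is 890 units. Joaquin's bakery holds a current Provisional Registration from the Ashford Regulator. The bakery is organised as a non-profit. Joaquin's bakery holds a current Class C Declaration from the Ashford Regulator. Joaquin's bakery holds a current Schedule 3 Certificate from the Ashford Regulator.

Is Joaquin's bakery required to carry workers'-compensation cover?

Exception (a) does not apply: the reportable unit count is 16, short of 21.
Exception (b) does not apply: there is no Category 4 Waiver in force.
All of (c)'s requirements are met (the baseline figure is 211, below the 307 limit; the employer operates from a single site). As to paragraphs (h)–(o): (h) is engaged (the reference index is 241, meeting the 217 threshold), but is set aside by (i): (i) operates against (h): the qualifying period is 35 days, below the 40 days limit. (j) operates (a current Class 6 Clearance is held), but is overridden by (k): (k) operates — assessed value is $159,500, under the $170,500 limit. (l) is triggered (a current Schedule 3 Certificate is held), but is overridden by (m): (m) is engaged — the registered capacity is 4,430 units, under the 4,670 units limit. (n) would limit (m) — the compliance score is 49 points, under the 50 points limit — but (o) sets (n) aside: (o) is triggered — the coverage ratio is 76%, below the 80% limit. Exception (c) stands.
Exception (d): the employer is a non-profit; a current Small Employer Certificate is held; every employee is an immediate family member — every condition holds. But applying paragraphs (p)–(q): (p) operates against (d): a current General Clearance is held. (q), which would lift (p), does not operate here — aggregate throughput is 890 units, not below 880 units. (d) is therefore removed.
All of (e)'s requirements are met (no employee is paid on commission; the business's age is 7 months, less than the 9 months limit). But: (r) operates against (e): the bakery is classified under the construction sector. So (e) is unavailable.

No — exception (c) applies; Joaquin's bakery is not required to carry workers'-compensation cover.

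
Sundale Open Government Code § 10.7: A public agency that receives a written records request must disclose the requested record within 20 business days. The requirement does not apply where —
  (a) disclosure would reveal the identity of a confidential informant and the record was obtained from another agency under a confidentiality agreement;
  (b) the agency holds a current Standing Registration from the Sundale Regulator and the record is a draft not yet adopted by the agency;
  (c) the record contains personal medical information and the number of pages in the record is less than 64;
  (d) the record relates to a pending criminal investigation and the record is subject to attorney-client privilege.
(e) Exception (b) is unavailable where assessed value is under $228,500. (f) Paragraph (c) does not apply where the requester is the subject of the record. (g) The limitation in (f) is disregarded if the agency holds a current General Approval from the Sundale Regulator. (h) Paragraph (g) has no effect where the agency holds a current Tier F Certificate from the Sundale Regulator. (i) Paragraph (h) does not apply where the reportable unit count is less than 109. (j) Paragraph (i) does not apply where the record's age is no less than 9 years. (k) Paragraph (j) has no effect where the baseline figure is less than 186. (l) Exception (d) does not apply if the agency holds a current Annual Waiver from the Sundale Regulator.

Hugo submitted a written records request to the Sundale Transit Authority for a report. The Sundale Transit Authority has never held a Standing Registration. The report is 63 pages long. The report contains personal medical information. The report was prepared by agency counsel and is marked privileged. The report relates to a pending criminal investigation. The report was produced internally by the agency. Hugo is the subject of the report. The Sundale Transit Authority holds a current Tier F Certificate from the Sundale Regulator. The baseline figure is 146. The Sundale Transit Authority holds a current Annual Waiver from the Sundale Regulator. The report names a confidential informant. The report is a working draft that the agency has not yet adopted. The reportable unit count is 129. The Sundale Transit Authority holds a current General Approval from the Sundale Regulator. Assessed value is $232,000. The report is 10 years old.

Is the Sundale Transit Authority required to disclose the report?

Yes — the Sundale Transit Authority must disclose the report.

Exception (a) does not apply: the report was produced internally.
Exception (b) fails — the Standing Registration is not current.
Exception (c): the report contains personal medical information; the number of pages in the record is 63, less than the 64 limit — every condition holds. But: (f) operates against (c): Hugo is the subject of the report. (g) is engaged (a current General Approval is held), but is overridden by (h): (h) operates — a current Tier F Certificate is held. (i), which would lift (h), is not triggered — the reportable unit count is 129, not less than 109. (c) is therefore removed.
Exception (d): the report relates to a pending investigation; the report is privileged — every condition holds. Turning to paragraph (l): (l) is engaged — a current Annual Waiver is held. Exception (d) does not apply.
None of the exceptions is available; § 10.7 applies in full.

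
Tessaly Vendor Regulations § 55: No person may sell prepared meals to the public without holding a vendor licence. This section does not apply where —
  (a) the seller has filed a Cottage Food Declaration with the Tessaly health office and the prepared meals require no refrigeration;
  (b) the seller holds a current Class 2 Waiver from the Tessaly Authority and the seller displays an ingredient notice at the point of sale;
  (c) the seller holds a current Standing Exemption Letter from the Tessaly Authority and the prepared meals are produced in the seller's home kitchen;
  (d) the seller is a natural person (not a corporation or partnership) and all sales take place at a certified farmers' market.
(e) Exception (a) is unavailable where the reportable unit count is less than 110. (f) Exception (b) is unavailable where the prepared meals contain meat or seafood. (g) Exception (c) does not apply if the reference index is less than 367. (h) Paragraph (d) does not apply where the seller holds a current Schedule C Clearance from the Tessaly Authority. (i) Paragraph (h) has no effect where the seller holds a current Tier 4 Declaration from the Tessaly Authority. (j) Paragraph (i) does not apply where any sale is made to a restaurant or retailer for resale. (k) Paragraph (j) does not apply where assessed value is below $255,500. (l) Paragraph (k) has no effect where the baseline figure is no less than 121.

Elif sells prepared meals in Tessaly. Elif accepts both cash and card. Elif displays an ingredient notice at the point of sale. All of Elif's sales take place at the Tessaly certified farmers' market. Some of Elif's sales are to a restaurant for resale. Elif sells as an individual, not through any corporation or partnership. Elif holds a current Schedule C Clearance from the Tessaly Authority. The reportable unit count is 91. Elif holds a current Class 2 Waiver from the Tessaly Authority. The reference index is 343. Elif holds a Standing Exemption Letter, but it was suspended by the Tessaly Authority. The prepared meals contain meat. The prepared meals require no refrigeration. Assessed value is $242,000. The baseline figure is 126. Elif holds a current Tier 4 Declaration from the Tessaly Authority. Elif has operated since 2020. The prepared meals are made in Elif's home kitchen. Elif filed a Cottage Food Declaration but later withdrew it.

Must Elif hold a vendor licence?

Exception (a) fails — the Cottage Food Declaration was withdrawn.
Exception (b): a current Class 2 Waiver is held; an ingredient notice is displayed — every condition holds. However, paragraph (f) must be considered: (f) operates against (b): the prepared meals contain meat. Exception (b) does not apply.
Exception (c) fails — no current Standing Exemption Letter is held.
Exception (d)'s conditions are all satisfied: the seller is a natural person; all sales are at a certified farmers' market. But applying paragraphs (h)–(l): (h) operates against (d): a current Schedule C Clearance is held. (i) would limit (h) — a current Tier 4 Declaration is held — but (j) sets (i) aside: (j) applies — some sales are to a restaurant for resale. (k) would limit (j) — assessed value is $242,000, below the $255,500 limit — but (l) sets (k) aside: (l) is triggered — the baseline figure is 126, meeting the 121 threshold. Exception (d) does not apply.
No exception applies. The general rule governs.

Yes — Elif must hold a vendor licence.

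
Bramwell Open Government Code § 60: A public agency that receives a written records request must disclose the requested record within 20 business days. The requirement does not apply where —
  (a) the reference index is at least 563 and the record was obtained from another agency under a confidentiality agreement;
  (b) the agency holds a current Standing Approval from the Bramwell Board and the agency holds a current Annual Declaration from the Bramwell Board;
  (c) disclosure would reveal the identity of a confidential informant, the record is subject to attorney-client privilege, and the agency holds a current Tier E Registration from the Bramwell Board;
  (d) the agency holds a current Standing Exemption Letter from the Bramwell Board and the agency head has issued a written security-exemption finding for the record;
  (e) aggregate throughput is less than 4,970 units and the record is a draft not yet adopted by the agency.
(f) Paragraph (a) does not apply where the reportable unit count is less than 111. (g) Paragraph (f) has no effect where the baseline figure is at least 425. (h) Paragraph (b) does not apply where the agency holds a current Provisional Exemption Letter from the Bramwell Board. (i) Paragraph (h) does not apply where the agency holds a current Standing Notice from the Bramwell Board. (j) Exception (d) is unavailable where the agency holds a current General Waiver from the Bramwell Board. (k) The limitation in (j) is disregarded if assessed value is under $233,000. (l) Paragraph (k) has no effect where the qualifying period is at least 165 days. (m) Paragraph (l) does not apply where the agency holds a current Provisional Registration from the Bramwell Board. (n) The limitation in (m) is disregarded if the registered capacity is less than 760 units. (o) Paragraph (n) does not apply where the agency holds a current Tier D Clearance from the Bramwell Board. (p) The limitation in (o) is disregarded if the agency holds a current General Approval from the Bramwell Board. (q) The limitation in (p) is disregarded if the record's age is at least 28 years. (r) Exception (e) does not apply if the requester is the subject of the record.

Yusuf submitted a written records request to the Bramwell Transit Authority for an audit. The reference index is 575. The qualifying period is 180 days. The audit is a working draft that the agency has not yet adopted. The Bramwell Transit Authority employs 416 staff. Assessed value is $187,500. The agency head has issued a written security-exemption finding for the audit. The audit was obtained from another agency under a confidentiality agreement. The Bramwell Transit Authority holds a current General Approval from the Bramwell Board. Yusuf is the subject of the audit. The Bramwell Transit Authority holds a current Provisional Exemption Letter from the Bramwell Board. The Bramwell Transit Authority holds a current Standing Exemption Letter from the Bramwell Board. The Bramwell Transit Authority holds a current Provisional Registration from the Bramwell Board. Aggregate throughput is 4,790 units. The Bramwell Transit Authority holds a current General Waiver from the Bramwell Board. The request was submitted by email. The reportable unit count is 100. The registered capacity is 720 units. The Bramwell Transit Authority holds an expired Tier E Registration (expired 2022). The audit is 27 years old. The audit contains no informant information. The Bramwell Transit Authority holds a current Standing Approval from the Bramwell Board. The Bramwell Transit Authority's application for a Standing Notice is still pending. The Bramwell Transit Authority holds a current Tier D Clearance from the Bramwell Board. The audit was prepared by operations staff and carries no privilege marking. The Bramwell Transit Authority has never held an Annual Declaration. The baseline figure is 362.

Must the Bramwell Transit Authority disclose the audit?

All of (a)'s requirements are met (the reference index is 575, meeting the 563 threshold; the audit was obtained under a confidentiality agreement). But: (f) operates against (a): the reportable unit count is 100, less than the 111 limit. (g) is not triggered (the baseline figure is 362, short of 425), so (f) stands. Exception (a) does not apply.
Exception (b) does not apply: no current Annual Declaration is held.
Exception (c) does not apply: the audit contains no informant information.
Exception (d)'s conditions are all satisfied: a current Standing Exemption Letter is held; a written security-exemption finding has been issued. However, paragraphs (j)–(q) must be considered: (j) operates against (d): a current General Waiver is held. (k) is triggered (assessed value is $187,500, under the $233,000 limit), but is displaced by (l): (l) operates against (k): the qualifying period is 180 days, meeting the 165 days threshold. (m) applies (a current Provisional Registration is held), but is overridden by (n): (n) operates — the registered capacity is 720 units, less than the 760 units limit. (o) would limit (n) — a current Tier D Clearance is held — but (p) sets (o) aside: (p) is triggered — a current General Approval is held. (q), which would lift (p), does not operate here — the record's age is 27 years, short of 28 years. (d) is therefore removed.
Exception (e) is satisfied on its face — aggregate throughput is 4,790 units, less than the 4,970 units limit; the audit is an unadopted draft. But applying paragraph (r): (r) operates — Yusuf is the subject of the audit. Exception (e) does not apply.
No exception displaces § 60.

Yes — the Bramwell Transit Authority must disclose the audit.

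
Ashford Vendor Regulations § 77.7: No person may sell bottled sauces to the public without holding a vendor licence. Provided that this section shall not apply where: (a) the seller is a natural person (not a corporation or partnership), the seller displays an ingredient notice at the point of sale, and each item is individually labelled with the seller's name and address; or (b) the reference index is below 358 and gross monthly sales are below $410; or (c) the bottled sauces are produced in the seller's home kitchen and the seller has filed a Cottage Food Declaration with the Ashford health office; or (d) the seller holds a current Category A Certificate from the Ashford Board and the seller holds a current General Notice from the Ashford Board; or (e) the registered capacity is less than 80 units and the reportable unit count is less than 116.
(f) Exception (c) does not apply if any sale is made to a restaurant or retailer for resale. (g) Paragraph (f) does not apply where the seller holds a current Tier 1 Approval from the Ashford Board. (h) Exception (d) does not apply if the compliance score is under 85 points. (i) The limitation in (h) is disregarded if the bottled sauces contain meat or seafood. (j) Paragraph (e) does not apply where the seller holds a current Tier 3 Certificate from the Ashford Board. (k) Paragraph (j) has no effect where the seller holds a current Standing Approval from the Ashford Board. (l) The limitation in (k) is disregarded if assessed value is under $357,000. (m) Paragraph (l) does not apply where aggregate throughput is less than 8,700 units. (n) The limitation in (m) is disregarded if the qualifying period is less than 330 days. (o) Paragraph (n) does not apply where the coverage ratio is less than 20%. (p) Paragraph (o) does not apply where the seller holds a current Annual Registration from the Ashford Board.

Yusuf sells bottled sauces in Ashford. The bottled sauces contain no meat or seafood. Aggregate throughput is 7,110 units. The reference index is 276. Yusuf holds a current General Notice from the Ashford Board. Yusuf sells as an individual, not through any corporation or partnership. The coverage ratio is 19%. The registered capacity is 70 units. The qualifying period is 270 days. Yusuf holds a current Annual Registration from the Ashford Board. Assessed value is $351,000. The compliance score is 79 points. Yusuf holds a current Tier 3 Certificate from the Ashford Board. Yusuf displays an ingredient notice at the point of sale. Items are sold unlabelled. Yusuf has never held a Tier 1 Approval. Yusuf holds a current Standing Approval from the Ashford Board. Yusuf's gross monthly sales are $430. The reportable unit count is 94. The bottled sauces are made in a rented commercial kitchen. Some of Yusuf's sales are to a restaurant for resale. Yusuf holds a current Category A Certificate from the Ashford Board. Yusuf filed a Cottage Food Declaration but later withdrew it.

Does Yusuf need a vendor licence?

Exception (a) fails — items are sold unlabelled.
Exception (b) fails — gross monthly sales are $430, not below $410.
Exception (c) does not apply: the bottled sauces are made in a commercial kitchen, not a home kitchen.
Exception (d): a current Category A Certificate is held; a current General Notice is held — every condition holds. But applying paragraphs (h)–(i): (h) operates against (d): the compliance score is 79 points, under the 85 points limit. (i), which would lift (h), is inapplicable — the bottled sauces contain no meat or seafood. (d) is therefore removed.
Exception (e)'s conditions are all satisfied: the registered capacity is 70 units, less than the 80 units limit; the reportable unit count is 94, less than the 116 limit. But: (j) applies — a current Tier 3 Certificate is held. (k) is triggered (a current Standing Approval is held), but is set aside by (l): (l) operates against (k): assessed value is $351,000, under the $357,000 limit. (m) would limit (l) — aggregate throughput is 7,110 units, less than the 8,700 units limit — but (n) sets (m) aside: (n) applies — the qualifying period is 270 days, less than the 330 days limit. (o) is triggered (the coverage ratio is 19%, less than the 20% limit), but is displaced by (p): (p) operates against (o): a current Annual Registration is held. Exception (e) does not apply.
No exception applies. The general rule governs.

Yes — Yusuf must hold a vendor licence.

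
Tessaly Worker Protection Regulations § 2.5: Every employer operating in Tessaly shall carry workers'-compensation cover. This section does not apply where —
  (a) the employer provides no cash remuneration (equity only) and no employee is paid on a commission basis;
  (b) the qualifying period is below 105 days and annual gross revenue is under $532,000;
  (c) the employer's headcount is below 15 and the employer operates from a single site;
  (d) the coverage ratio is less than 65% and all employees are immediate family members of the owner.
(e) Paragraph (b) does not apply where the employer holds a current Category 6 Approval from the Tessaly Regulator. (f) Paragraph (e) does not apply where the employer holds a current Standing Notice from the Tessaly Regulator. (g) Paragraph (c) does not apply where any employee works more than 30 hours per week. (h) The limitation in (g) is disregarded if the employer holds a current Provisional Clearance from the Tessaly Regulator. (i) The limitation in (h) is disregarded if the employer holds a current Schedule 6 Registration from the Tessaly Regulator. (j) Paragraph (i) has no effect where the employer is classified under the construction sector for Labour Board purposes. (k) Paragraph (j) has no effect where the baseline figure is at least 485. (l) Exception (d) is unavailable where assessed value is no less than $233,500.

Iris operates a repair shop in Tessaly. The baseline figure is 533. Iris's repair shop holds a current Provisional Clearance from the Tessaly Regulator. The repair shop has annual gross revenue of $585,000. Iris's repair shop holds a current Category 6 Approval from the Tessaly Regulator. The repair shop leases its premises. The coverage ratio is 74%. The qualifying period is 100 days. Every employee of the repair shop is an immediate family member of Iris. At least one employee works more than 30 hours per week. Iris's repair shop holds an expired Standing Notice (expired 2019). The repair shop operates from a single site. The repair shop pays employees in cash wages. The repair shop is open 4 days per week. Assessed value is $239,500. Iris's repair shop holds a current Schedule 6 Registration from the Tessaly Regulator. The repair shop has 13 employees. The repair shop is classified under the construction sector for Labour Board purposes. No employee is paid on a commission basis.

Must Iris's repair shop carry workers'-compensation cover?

Yes — Iris's repair shop must carry workers'-compensation cover.

Exception (a) fails — employees are paid cash wages.
Exception (b) does not apply: annual gross revenue is $585,000, not under $532,000.
Exception (c): the employer's headcount is 13, below the 15 limit; the employer operates from a single site — every condition holds. But applying paragraphs (g)–(k): (g) operates against (c): at least one employee exceeds 30 hours/week. (h) is engaged (a current Provisional Clearance is held), but yields to (i): (i) operates against (h): a current Schedule 6 Registration is held. (j) is triggered (the repair shop is classified under the construction sector), but is itself disapplied by (k): (k) applies — the baseline figure is 533, meeting the 485 threshold. So (c) is unavailable.
Exception (d) fails — the coverage ratio is 74%, not less than 65%.
Every exception is unavailable, so the rule governs.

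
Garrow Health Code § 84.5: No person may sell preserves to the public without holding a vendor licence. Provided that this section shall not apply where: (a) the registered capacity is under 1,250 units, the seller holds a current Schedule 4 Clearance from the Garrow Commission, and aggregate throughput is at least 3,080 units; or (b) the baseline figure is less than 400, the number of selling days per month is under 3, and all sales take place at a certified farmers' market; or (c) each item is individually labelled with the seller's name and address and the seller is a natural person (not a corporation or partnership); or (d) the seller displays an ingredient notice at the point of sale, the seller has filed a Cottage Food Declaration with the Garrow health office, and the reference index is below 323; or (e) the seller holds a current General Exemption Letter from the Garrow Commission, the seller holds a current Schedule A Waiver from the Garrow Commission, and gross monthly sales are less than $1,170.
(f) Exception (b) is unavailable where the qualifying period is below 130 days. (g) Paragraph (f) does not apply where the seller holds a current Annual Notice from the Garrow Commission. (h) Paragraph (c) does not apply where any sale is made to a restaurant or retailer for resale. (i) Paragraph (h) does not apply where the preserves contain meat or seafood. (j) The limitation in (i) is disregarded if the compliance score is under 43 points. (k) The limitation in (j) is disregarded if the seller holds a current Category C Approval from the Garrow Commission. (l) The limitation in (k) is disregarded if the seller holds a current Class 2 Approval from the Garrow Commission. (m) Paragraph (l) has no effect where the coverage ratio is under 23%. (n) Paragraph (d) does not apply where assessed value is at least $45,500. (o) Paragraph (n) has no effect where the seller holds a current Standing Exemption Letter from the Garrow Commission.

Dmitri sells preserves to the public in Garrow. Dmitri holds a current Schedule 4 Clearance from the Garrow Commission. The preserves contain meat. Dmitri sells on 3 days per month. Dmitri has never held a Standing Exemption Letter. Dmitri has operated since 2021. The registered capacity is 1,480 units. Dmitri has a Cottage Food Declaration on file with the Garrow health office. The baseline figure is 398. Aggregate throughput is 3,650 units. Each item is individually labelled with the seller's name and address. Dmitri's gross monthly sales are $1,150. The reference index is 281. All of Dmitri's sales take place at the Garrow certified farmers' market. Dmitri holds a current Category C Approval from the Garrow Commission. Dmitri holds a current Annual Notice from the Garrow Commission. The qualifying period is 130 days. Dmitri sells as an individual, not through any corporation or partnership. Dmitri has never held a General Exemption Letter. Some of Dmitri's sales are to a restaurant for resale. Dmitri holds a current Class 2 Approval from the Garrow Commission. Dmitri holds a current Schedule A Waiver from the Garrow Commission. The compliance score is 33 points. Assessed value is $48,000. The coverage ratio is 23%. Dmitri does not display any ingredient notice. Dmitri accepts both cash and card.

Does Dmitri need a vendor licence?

Exception (a) requires that the registered capacity is under 1,250 units; but the registered capacity is 1,480 units, not under 1,250 units, so (a) is unavailable.
Exception (b) requires that the number of selling days per month is under 3; but the number of selling days per month is 3, not under 3, so (b) is unavailable.
Exception (c): items are individually labelled; the seller is a natural person — every condition holds. However, paragraphs (h)–(m) must be considered: (h) operates against (c): some sales are to a restaurant for resale. (i) applies (the preserves contain meat), but is itself disapplied by (j): (j) applies — the compliance score is 33 points, under the 43 points limit. (k) is engaged (a current Category C Approval is held), but is itself disapplied by (l): (l) is engaged — a current Class 2 Approval is held. (m), which would lift (l), does not operate here — the coverage ratio is 23%, not under 23%. Exception (c) does not apply.
Exception (d) requires that the seller displays an ingredient notice at the point of sale; but no ingredient notice is displayed, so (d) is unavailable.
Exception (e) requires that the seller holds a current General Exemption Letter from the Garrow Commission; but the General Exemption Letter is not current, so (e) is unavailable.
No exception applies. The general rule governs.

Yes — Dmitri must hold a vendor licence.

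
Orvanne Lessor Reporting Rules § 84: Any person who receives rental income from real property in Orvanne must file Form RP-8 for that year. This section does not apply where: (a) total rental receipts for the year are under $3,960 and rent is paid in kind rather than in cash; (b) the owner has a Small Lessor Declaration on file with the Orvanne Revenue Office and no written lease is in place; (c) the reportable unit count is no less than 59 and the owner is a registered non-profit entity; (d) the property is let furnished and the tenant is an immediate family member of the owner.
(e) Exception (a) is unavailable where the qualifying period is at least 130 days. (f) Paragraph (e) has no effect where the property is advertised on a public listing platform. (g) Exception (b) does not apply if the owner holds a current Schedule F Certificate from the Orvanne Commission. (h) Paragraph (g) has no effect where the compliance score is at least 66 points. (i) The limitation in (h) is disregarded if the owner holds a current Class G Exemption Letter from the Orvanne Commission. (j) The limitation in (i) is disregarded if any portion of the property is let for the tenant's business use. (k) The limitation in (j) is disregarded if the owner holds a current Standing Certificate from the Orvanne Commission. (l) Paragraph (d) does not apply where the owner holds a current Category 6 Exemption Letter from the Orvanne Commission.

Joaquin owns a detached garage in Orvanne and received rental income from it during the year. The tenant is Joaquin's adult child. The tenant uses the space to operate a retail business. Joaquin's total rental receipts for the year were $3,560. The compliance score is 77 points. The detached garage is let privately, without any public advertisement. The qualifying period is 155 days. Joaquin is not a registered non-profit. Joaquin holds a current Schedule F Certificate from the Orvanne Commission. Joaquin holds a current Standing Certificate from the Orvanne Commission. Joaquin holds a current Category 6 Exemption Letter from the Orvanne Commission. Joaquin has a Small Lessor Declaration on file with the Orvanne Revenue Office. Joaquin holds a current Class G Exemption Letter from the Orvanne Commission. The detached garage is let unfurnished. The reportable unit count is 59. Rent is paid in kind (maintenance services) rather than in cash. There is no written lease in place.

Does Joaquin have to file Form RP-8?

Exception (a)'s conditions are all satisfied: total rental receipts for the year are $3,560, under the $3,960 limit; rent is paid in kind. However, paragraphs (e)–(f) must be considered: (e) operates against (a): the qualifying period is 155 days, meeting the 130 days threshold. (f), which would lift (e), is not triggered — the property is let privately without advertisement. (a) is therefore removed.
Exception (b)'s conditions are all satisfied: a Small Lessor Declaration is on file; there is no written lease. However, paragraphs (g)–(k) must be considered: (g) operates — a current Schedule F Certificate is held. (h) is triggered (the compliance score is 77 points, meeting the 66 points threshold), but is displaced by (i): (i) applies — a current Class G Exemption Letter is held. (j) would limit (i) — the space is let for business use — but (k) sets (j) aside: (k) operates against (j): a current Standing Certificate is held. So (b) is unavailable.
Exception (c) requires that the owner is a registered non-profit entity; but Joaquin is not a registered non-profit, so (c) is unavailable.
Exception (d) does not apply: the property is let unfurnished.
No exception displaces § 84.

Yes — Joaquin must file Form RP-8.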